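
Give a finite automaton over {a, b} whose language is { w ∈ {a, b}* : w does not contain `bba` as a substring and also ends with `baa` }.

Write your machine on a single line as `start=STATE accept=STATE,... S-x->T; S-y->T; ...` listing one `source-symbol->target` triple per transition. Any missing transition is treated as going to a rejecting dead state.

start=q0; accept=q4; q0-a->q0; q0-b->q1; q1-a->q2; q1-b->q3; q2-a->q4; q2-b->q1; q3-a->q3; q3-b->q3; q4-a->q0; q4-b->q1

Build one automaton per condition and run them in lockstep. One (4 states) tracks partial matches of the forbidden pattern `bba`; the other (4 states) tracks how much of the suffix `baa` has currently been matched. Each combined state is a pair, one component from each; accept when both components accept. After merging equivalent states the machine shrinks.
        a   b  
>  q0   q0  q1 
   q1   q2  q3 
   q2   q4  q1 
   q3   q3  q3 
 * q4   q0  q1 
(> = start, * = accepting)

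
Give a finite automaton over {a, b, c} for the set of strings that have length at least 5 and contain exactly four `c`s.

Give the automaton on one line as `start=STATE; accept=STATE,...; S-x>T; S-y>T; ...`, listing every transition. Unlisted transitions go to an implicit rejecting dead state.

Build one automaton per condition and run them in lockstep. The first has 7 states tracking the input length, saturating at 6; the second has 6 states tracking the count of `c`s, saturating at 5. A product state is a pair (one from each), accepting exactly when both do. Minimizing collapses redundant product states.
An 11-state machine:
          a    b    c  
>  q0     q1   q1   q2 
   q1     q1   q1   q3 
   q2     q3   q3   q4 
   q3     q3   q3   q5 
   q4     q5   q5   q6 
   q5     q5   q5   q7 
   q6     q7   q7   q8 
   q7     q7   q7   q9 
   q8     q9   q9  q10 
 * q9     q9   q9  q10 
   q10   q10  q10  q10 
(> = start, * = accepting)

start=q0; accept=q9; q0-a>q1; q0-b>q1; q0-c>q2; q1-a>q1; q1-b>q1; q1-c>q3; q2-a>q3; q2-b>q3; q2-c>q4; q3-a>q3; q3-b>q3; q3-c>q5; q4-a>q5; q4-b>q5; q4-c>q6; q5-a>q5; q5-b>q5; q5-c>q7; q6-a>q7; q6-b>q7; q6-c>q8; q7-a>q7; q7-b>q7; q7-c>q9; q8-a>q9; q8-b>q9; q8-c>q10; q9-a>q9; q9-b>q9; q9-c>q10; q10-a>q10; q10-b>q10; q10-c>q10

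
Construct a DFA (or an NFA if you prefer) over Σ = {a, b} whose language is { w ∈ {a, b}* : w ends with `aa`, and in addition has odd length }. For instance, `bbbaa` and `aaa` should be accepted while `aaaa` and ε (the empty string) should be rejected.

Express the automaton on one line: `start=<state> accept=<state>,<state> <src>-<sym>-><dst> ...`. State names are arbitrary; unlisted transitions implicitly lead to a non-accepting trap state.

start=q0 accept=q3 q0-a->q1 q0-b->q1 q1-a->q2 q1-b->q0 q2-a->q3 q2-b->q1 q3-a->q2 q3-b->q0

Run two small machines in parallel and take their product. The first has 3 states tracking how much of the suffix `aa` has currently been matched; the second has 2 states tracking the input length modulo 2. A product state is a pair (one from each), accepting exactly when both do. Equivalent product states are then merged.
4 states suffice.
        a   b  
>  q0   q1  q1 
   q1   q2  q0 
   q2   q3  q1 
 * q3   q2  q0 
(> = start, * = accepting)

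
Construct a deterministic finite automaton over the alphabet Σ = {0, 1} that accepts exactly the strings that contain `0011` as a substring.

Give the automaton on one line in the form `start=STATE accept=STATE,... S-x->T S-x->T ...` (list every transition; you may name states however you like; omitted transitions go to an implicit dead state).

start=A accept=E A-0->B A-1->A B-0->C B-1->A C-0->C C-1->D D-0->B D-1->E E-0->E E-1->E

States A..D record the length of the longest prefix of `0011` that matches the current input suffix. Reaching E means `0011` has been seen, and we stay there forever. Accept from E.
       0  1 
>  A   B  A 
   B   C  A 
   C   C  D 
   D   B  E 
 * E   E  E 
(> = start, * = accepting)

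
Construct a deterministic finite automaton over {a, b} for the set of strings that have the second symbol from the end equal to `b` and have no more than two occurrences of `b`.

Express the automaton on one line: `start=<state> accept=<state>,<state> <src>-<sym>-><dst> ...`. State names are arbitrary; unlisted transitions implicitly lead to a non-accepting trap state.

start=q0 accept=q2,q3,q6 q0-a->q0 q0-b->q1 q1-a->q2 q1-b->q3 q2-a->q4 q2-b->q5 q3-a->q6 q3-b->q7 q4-a->q4 q4-b->q5 q5-a->q6 q5-b->q7 q6-a->q7 q6-b->q7 q7-a->q7 q7-b->q7

Handle the two conditions separately and then intersect. The first has 7 states tracking the last 2 symbols read; the second has 4 states tracking the count of `b`s, saturating at 3. A product state is a pair (one from each), accepting exactly when both do. Minimizing collapses redundant product states.
With 8 states:
        a   b  
>  q0   q0  q1 
   q1   q2  q3 
 * q2   q4  q5 
 * q3   q6  q7 
   q4   q4  q5 
   q5   q6  q7 
 * q6   q7  q7 
   q7   q7  q7 
(> = start, * = accepting)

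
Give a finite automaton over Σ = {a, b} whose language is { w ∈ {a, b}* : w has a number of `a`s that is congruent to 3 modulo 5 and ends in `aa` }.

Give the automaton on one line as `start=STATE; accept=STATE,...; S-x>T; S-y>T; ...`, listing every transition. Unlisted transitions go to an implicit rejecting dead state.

start=q0; accept=q4; q0-a>q1; q0-b>q0; q1-a>q2; q1-b>q3; q2-a>q4; q2-b>q5; q3-a>q6; q3-b>q3; q4-a>q7; q4-b>q8; q5-a>q9; q5-b>q5; q6-a>q4; q6-b>q5; q7-a>q10; q7-b>q11; q8-a>q12; q8-b>q8; q9-a>q7; q9-b>q8; q10-a>q13; q10-b>q0; q11-a>q14; q11-b>q11; q12-a>q10; q12-b>q11; q13-a>q2; q13-b>q3; q14-a>q13; q14-b>q0

Handle the two conditions separately and then intersect. One (5 states) tracks the count of `a`s modulo 5; the other (3 states) tracks how much of the suffix `aa` has currently been matched. Each combined state is a pair, one component from each; accept when both components accept.
A 15-state machine:
          a    b  
>  q0     q1   q0 
   q1     q2   q3 
   q2     q4   q5 
   q3     q6   q3 
 * q4     q7   q8 
   q5     q9   q5 
   q6     q4   q5 
   q7    q10  q11 
   q8    q12   q8 
   q9     q7   q8 
   q10   q13   q0 
   q11   q14  q11 
   q12   q10  q11 
   q13    q2   q3 
   q14   q13   q0 
(> = start, * = accepting)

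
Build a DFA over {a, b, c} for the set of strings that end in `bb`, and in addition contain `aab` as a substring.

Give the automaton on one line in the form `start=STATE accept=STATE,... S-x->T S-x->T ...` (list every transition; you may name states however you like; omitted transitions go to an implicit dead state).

Handle the two conditions separately and then intersect. The first has 3 states tracking how much of the suffix `bb` has currently been matched; the second has 4 states tracking whether and how much of `aab` has been seen. A product state is a pair (one from each), accepting exactly when both do.
8 states suffice.
        a   b   c  
>  q0   q1  q2  q0 
   q1   q3  q2  q0 
   q2   q1  q4  q0 
   q3   q3  q5  q0 
   q4   q1  q4  q0 
   q5   q6  q7  q6 
   q6   q6  q5  q6 
 * q7   q6  q7  q6 
(> = start, * = accepting)

start=q0 accept=q7 q0-a->q1 q0-b->q2 q0-c->q0 q1-a->q3 q1-b->q2 q1-c->q0 q2-a->q1 q2-b->q4 q2-c->q0 q3-a->q3 q3-b->q5 q3-c->q0 q4-a->q1 q4-b->q4 q4-c->q0 q5-a->q6 q5-b->q7 q5-c->q6 q6-a->q6 q6-b->q5 q6-c->q6 q7-a->q6 q7-b->q7 q7-c->q6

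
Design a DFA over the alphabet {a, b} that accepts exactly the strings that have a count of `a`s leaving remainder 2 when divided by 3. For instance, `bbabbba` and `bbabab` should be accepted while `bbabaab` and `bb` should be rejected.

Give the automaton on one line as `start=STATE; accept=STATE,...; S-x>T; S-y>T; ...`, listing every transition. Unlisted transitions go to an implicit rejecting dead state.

start=S0; accept=S2; S0-a>S1; S0-b>S0; S1-a>S2; S1-b>S1; S2-a>S0; S2-b>S2

Keep the running count of `a`s modulo 3: each `a` advances along the cycle S0 → S1 → S2 → S0 while other symbols loop. Accept at S2.
A 3-state machine:
        a   b  
>  S0   S1  S0 
   S1   S2  S1 
 * S2   S0  S2 
(> = start, * = accepting)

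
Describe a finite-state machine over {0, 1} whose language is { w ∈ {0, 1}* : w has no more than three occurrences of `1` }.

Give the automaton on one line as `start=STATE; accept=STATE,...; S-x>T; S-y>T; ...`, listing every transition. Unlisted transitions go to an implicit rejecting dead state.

Only the number of `1`s matters, and only up to 4. Make a chain A → B → C → D → E advanced by each `1` (with E absorbing); every other symbol self-loops. The accepting set is {A, B, C, D}.
       0  1 
>* A   A  B 
 * B   B  C 
 * C   C  D 
 * D   D  E 
   E   E  E 
(> = start, * = accepting)

start=A; accept=A,B,C,D; A-0>A; A-1>B; B-0>B; B-1>C; C-0>C; C-1>D; D-0>D; D-1>E; E-0>E; E-1>E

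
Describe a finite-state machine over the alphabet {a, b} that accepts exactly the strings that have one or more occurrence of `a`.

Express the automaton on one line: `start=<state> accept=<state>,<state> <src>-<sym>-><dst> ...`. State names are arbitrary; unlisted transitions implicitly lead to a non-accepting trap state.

start=S0 accept=S1,S2 S0-a->S1 S0-b->S0 S1-a->S2 S1-b->S1 S2-a->S2 S2-b->S2

Count `a`s, saturating at 2: state S0 means no `a` yet, S1 means one `a` seen, S2 means more than one. Each `a` increments (capped at S2); other symbols loop. Accept from {S1, S2}.
3 states suffice.
        a   b  
>  S0   S1  S0 
 * S1   S2  S1 
 * S2   S2  S2 
(> = start, * = accepting)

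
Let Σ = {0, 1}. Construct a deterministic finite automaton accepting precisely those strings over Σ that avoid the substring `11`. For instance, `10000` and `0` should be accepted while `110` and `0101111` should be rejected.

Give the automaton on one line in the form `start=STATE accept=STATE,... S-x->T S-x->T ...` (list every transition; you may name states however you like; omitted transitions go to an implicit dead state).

start=s0 accept=s0,s1 s0-0->s0 s0-1->s1 s1-0->s0 s1-1->s2 s2-0->s2 s2-1->s2

Track partial matches of the forbidden pattern `11`. State s2 is a dead state reached once `11` has occurred; every other state accepts. s0 means no part of `11` is currently matched.
3 states suffice.
        0   1  
>* s0   s0  s1 
 * s1   s0  s2 
   s2   s2  s2 
(> = start, * = accepting)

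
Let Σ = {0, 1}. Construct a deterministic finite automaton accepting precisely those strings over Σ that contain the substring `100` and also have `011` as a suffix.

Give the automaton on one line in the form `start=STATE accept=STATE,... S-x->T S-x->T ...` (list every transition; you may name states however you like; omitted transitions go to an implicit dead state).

start=S0 accept=S8 S0-0->S1 S0-1->S2 S1-0->S1 S1-1->S3 S2-0->S4 S2-1->S2 S3-0->S4 S3-1->S5 S4-0->S6 S4-1->S3 S5-0->S4 S5-1->S2 S6-0->S6 S6-1->S7 S7-0->S6 S7-1->S8 S8-0->S6 S8-1->S9 S9-0->S6 S9-1->S9

Run two small machines in parallel and take their product. The first has 4 states tracking whether and how much of `100` has been seen; the second has 4 states tracking how much of the suffix `011` has currently been matched. A product state is a pair (one from each), accepting exactly when both do.
A 10-state machine:
        0   1  
>  S0   S1  S2 
   S1   S1  S3 
   S2   S4  S2 
   S3   S4  S5 
   S4   S6  S3 
   S5   S4  S2 
   S6   S6  S7 
   S7   S6  S8 
 * S8   S6  S9 
   S9   S6  S9 
(> = start, * = accepting)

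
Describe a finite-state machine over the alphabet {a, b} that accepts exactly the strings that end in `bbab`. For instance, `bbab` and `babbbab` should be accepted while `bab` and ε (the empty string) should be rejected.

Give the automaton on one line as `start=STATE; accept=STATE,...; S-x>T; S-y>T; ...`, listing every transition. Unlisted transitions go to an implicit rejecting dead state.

start=q0; accept=q4; q0-a>q0; q0-b>q1; q1-a>q0; q1-b>q2; q2-a>q3; q2-b>q2; q3-a>q0; q3-b>q4; q4-a>q0; q4-b>q2

Remember how much of `bbab` the current input suffix matches. State q0 means no match yet; q1 means the last symbol is `b`; q2 means the last 2 symbols are `bb`; q3 means the last 3 symbols are `bba`; q4 means the last 4 symbols are `bbab`. Only q4 accepts. On a mismatch, fall back to the longest proper suffix that is still a prefix of `bbab`.
5 states suffice.
        a   b  
>  q0   q0  q1 
   q1   q0  q2 
   q2   q3  q2 
   q3   q0  q4 
 * q4   q0  q2 
(> = start, * = accepting)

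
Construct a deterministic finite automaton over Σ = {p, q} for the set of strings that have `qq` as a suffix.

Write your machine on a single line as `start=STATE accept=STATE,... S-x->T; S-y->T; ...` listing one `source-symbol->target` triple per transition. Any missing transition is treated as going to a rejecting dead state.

start=A; accept=C; A-p->A; A-q->B; B-p->A; B-q->C; C-p->A; C-q->C

Let each state record the length of the longest suffix of the input read so far that is also a prefix of `qq`. B means the last symbol is `q`; C means the last 2 symbols are `qq`. Accept only at C, where the string currently ends in `qq`.
A 3-state machine:
       p  q 
>  A   A  B 
   B   A  C 
 * C   A  C 
(> = start, * = accepting)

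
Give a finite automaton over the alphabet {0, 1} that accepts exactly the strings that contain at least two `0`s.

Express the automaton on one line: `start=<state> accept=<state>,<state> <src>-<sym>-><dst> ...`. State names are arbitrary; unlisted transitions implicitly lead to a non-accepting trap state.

Only the number of `0`s matters, and only up to 3. Make a chain q0 → q1 → q2 → q3 advanced by each `0` (with q3 absorbing); every other symbol self-loops. The accepting set is {q2, q3}.
        0   1  
>  q0   q1  q0 
   q1   q2  q1 
 * q2   q3  q2 
 * q3   q3  q3 
(> = start, * = accepting)

start=q0 accept=q2,q3 q0-0->q1 q0-1->q0 q1-0->q2 q1-1->q1 q2-0->q3 q2-1->q2 q3-0->q3 q3-1->q3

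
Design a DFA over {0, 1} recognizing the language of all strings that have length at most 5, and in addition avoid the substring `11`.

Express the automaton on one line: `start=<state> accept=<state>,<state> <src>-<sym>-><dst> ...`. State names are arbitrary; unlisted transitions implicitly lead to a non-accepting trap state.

Build one automaton per condition and run them in lockstep. One (7 states) tracks the input length, saturating at 6; the other (3 states) tracks partial matches of the forbidden pattern `11`. Each combined state is a pair, one component from each; accept when both components accept.
With 18 states:
          0    1  
>* S0     S1   S2 
 * S1     S3   S4 
 * S2     S3   S5 
 * S3     S6   S7 
 * S4     S6   S8 
   S5     S8   S8 
 * S6     S9  S10 
 * S7     S9  S11 
   S8    S11  S11 
 * S9    S12  S13 
 * S10   S12  S14 
   S11   S14  S14 
 * S12   S15  S16 
 * S13   S15  S17 
   S14   S17  S17 
   S15   S15  S16 
   S16   S15  S17 
   S17   S17  S17 
(> = start, * = accepting)

start=S0 accept=S0,S1,S2,S3,S4,S6,S7,S9,S10,S12,S13 S0-0->S1 S0-1->S2 S1-0->S3 S1-1->S4 S2-0->S3 S2-1->S5 S3-0->S6 S3-1->S7 S4-0->S6 S4-1->S8 S5-0->S8 S5-1->S8 S6-0->S9 S6-1->S10 S7-0->S9 S7-1->S11 S8-0->S11 S8-1->S11 S9-0->S12 S9-1->S13 S10-0->S12 S10-1->S14 S11-0->S14 S11-1->S14 S12-0->S15 S12-1->S16 S13-0->S15 S13-1->S17 S14-0->S17 S14-1->S17 S15-0->S15 S15-1->S16 S16-0->S15 S16-1->S17 S17-0->S17 S17-1->S17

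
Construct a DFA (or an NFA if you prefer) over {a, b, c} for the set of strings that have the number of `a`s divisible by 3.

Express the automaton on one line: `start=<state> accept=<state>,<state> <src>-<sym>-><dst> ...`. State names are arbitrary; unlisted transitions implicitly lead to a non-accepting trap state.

start=S0 accept=S0 S0-a->S1 S0-b->S0 S0-c->S0 S1-a->S2 S1-b->S1 S1-c->S1 S2-a->S0 S2-b->S2 S2-c->S2

Keep the running count of `a`s modulo 3: each `a` advances along the cycle S0 → S1 → S2 → S0 while other symbols loop. Accept at S0.
3 states suffice.
        a   b   c  
>* S0   S1  S0  S0 
   S1   S2  S1  S1 
   S2   S0  S2  S2 
(> = start, * = accepting)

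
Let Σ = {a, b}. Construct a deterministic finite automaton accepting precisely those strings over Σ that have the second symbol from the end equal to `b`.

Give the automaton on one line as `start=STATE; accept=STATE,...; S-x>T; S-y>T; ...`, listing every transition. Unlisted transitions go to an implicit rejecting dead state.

A DFA must remember the last 2 symbols (since which symbol is second-to-last isn't known until the input ends). Use one state per possible window of the last ≤2 symbols; accept from those whose window starts with `b`.
        a   b  
>  S0   S1  S2 
   S1   S3  S4 
   S2   S5  S6 
   S3   S3  S4 
   S4   S5  S6 
 * S5   S3  S4 
 * S6   S5  S6 
(> = start, * = accepting)

start=S0; accept=S5,S6; S0-a>S1; S0-b>S2; S1-a>S3; S1-b>S4; S2-a>S5; S2-b>S6; S3-a>S3; S3-b>S4; S4-a>S5; S4-b>S6; S5-a>S3; S5-b>S4; S6-a>S5; S6-b>S6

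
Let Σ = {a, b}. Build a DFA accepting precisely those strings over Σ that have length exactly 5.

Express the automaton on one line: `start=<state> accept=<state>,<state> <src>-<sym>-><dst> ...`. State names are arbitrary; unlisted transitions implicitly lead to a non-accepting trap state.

We only need to distinguish lengths 0, 1, …, 5, and '>5'. Chain s0 → s1 → s2 → s3 → s4 → s5 → s6 on every symbol, with s6 looping. Accepting states: {s5}.
7 states suffice.
        a   b  
>  s0   s1  s1 
   s1   s2  s2 
   s2   s3  s3 
   s3   s4  s4 
   s4   s5  s5 
 * s5   s6  s6 
   s6   s6  s6 
(> = start, * = accepting)

start=s0 accept=s5 s0-a->s1 s0-b->s1 s1-a->s2 s1-b->s2 s2-a->s3 s2-b->s3 s3-a->s4 s3-b->s4 s4-a->s5 s4-b->s5 s5-a->s6 s5-b->s6 s6-a->s6 s6-b->s6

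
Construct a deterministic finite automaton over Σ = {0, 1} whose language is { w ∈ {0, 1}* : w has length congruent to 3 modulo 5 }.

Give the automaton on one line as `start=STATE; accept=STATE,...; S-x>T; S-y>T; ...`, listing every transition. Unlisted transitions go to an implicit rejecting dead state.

start=q0; accept=q3; q0-0>q1; q0-1>q1; q1-0>q2; q1-1>q2; q2-0>q3; q2-1>q3; q3-0>q4; q3-1>q4; q4-0>q0; q4-1>q0

Count input length modulo 5: every symbol advances one step around the cycle q0 → q1 → q2 → q3 → q4 → q0. Accept at q3.
        0   1  
>  q0   q1  q1 
   q1   q2  q2 
   q2   q3  q3 
 * q3   q4  q4 
   q4   q0  q0 
(> = start, * = accepting)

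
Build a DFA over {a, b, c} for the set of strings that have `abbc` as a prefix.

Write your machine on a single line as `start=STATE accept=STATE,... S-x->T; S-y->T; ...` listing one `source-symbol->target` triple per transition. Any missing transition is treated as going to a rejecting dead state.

Check the first 4 symbols one by one: s0 through s3 record how many have matched `abbc` so far; any wrong symbol goes to the dead state s5. After all 4 match we enter the accepting sink s4.
        a   b   c  
>  s0   s1  s5  s5 
   s1   s5  s2  s5 
   s2   s5  s3  s5 
   s3   s5  s5  s4 
 * s4   s4  s4  s4 
   s5   s5  s5  s5 
(> = start, * = accepting)

start=s0; accept=s4; s0-a->s1; s0-b->s5; s0-c->s5; s1-a->s5; s1-b->s2; s1-c->s5; s2-a->s5; s2-b->s3; s2-c->s5; s3-a->s5; s3-b->s5; s3-c->s4; s4-a->s4; s4-b->s4; s4-c->s4; s5-a->s5; s5-b->s5; s5-c->s5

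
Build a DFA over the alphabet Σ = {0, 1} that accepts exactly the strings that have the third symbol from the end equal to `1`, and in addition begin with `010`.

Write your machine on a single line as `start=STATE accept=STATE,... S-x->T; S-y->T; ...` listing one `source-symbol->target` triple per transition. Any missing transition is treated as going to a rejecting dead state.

Build one automaton per condition and run them in lockstep. One (15 states) tracks the last 3 symbols read; the other (5 states) tracks whether the input so far still matches the prefix `010`. Each combined state is a pair, one component from each; accept when both components accept. Minimizing collapses redundant product states.
With 12 states:
          0    1  
>  S0     S1   S2 
   S1     S2   S3 
   S2     S2   S2 
   S3     S4   S2 
   S4     S5   S6 
 * S5     S7   S8 
 * S6     S4   S9 
   S7     S7   S8 
   S8     S4   S9 
   S9    S10  S11 
 * S10    S5   S6 
 * S11   S10  S11 
(> = start, * = accepting)

start=S0; accept=S5,S6,S10,S11; S0-0->S1; S0-1->S2; S1-0->S2; S1-1->S3; S2-0->S2; S2-1->S2; S3-0->S4; S3-1->S2; S4-0->S5; S4-1->S6; S5-0->S7; S5-1->S8; S6-0->S4; S6-1->S9; S7-0->S7; S7-1->S8; S8-0->S4; S8-1->S9; S9-0->S10; S9-1->S11; S10-0->S5; S10-1->S6; S11-0->S10; S11-1->S11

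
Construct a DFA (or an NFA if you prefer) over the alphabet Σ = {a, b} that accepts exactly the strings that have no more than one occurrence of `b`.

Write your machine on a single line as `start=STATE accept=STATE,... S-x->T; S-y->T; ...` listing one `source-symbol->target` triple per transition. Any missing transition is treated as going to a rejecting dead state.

start=S0; accept=S0,S1; S0-a->S0; S0-b->S1; S1-a->S1; S1-b->S2; S2-a->S2; S2-b->S2

Only the number of `b`s matters, and only up to 2. Make a chain S0 → S1 → S2 advanced by each `b` (with S2 absorbing); every other symbol self-loops. The accepting set is {S0, S1}.
With 3 states:
        a   b  
>* S0   S0  S1 
 * S1   S1  S2 
   S2   S2  S2 
(> = start, * = accepting)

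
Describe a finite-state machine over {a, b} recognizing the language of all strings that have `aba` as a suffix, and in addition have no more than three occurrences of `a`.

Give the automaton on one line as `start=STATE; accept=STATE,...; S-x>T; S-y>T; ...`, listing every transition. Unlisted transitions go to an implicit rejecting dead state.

Handle the two conditions separately and then intersect. The first has 4 states tracking how much of the suffix `aba` has currently been matched; the second has 5 states tracking the count of `a`s, saturating at 4. A product state is a pair (one from each), accepting exactly when both do.
16 states suffice.
          a    b  
>  q0     q1   q0 
   q1     q2   q3 
   q2     q4   q5 
   q3     q6   q7 
   q4     q8   q9 
   q5    q10  q11 
 * q6     q4   q5 
   q7     q2   q7 
   q8     q8  q12 
   q9    q13  q14 
 * q10    q8   q9 
   q11    q4  q11 
   q12   q13  q15 
   q13    q8  q12 
   q14    q8  q14 
   q15    q8  q15 
(> = start, * = accepting)

start=q0; accept=q6,q10; q0-a>q1; q0-b>q0; q1-a>q2; q1-b>q3; q2-a>q4; q2-b>q5; q3-a>q6; q3-b>q7; q4-a>q8; q4-b>q9; q5-a>q10; q5-b>q11; q6-a>q4; q6-b>q5; q7-a>q2; q7-b>q7; q8-a>q8; q8-b>q12; q9-a>q13; q9-b>q14; q10-a>q8; q10-b>q9; q11-a>q4; q11-b>q11; q12-a>q13; q12-b>q15; q13-a>q8; q13-b>q12; q14-a>q8; q14-b>q14; q15-a>q8; q15-b>q15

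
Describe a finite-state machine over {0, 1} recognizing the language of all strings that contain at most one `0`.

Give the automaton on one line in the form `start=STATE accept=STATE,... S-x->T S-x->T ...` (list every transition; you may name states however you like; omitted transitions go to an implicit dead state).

Only the number of `0`s matters, and only up to 2. Make a chain q0 → q1 → q2 advanced by each `0` (with q2 absorbing); every other symbol self-loops. The accepting set is {q0, q1}.
With 3 states:
        0   1  
>* q0   q1  q0 
 * q1   q2  q1 
   q2   q2  q2 
(> = start, * = accepting)

start=q0 accept=q0,q1 q0-0->q1 q0-1->q0 q1-0->q2 q1-1->q1 q2-0->q2 q2-1->q2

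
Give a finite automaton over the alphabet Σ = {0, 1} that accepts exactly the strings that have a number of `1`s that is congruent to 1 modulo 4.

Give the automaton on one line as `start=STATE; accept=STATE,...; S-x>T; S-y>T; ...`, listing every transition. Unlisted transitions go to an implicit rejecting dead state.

Keep the running count of `1`s modulo 4: each `1` advances along the cycle q0 → q1 → q2 → q3 → q0 while other symbols loop. Accept at q1.
4 states suffice.
        0   1  
>  q0   q0  q1 
 * q1   q1  q2 
   q2   q2  q3 
   q3   q3  q0 
(> = start, * = accepting)

start=q0; accept=q1; q0-0>q0; q0-1>q1; q1-0>q1; q1-1>q2; q2-0>q2; q2-1>q3; q3-0>q3; q3-1>q0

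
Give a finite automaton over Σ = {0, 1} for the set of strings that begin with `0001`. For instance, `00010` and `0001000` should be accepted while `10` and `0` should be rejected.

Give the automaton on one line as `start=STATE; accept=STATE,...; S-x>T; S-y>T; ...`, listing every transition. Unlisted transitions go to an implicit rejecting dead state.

start=q0; accept=q4; q0-0>q1; q0-1>q5; q1-0>q2; q1-1>q5; q2-0>q3; q2-1>q5; q3-0>q5; q3-1>q4; q4-0>q4; q4-1>q4; q5-0>q5; q5-1>q5

Check the first 4 symbols one by one: q0 through q3 record how many have matched `0001` so far; any wrong symbol goes to the dead state q5. After all 4 match we enter the accepting sink q4.
A 6-state machine:
        0   1  
>  q0   q1  q5 
   q1   q2  q5 
   q2   q3  q5 
   q3   q5  q4 
 * q4   q4  q4 
   q5   q5  q5 
(> = start, * = accepting)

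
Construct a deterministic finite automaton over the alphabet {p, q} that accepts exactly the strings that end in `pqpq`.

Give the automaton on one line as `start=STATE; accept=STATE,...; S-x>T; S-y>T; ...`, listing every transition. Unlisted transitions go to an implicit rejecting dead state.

start=S0; accept=S4; S0-p>S1; S0-q>S0; S1-p>S1; S1-q>S2; S2-p>S3; S2-q>S0; S3-p>S1; S3-q>S4; S4-p>S3; S4-q>S0

Remember how much of `pqpq` the current input suffix matches. State S0 means no match yet; S1 means the last symbol is `p`; S2 means the last 2 symbols are `pq`; S3 means the last 3 symbols are `pqp`; S4 means the last 4 symbols are `pqpq`. Only S4 accepts. On a mismatch, fall back to the longest proper suffix that is still a prefix of `pqpq`.
With 5 states:
        p   q  
>  S0   S1  S0 
   S1   S1  S2 
   S2   S3  S0 
   S3   S1  S4 
 * S4   S3  S0 
(> = start, * = accepting)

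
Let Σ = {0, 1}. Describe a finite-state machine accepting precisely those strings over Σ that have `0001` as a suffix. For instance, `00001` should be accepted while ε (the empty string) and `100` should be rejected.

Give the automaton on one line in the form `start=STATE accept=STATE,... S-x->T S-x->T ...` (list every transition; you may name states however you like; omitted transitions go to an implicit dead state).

start=S0 accept=S4 S0-0->S1 S0-1->S0 S1-0->S2 S1-1->S0 S2-0->S3 S2-1->S0 S3-0->S3 S3-1->S4 S4-0->S1 S4-1->S0

Let each state record the length of the longest suffix of the input read so far that is also a prefix of `0001`. S1 means the last symbol is `0`; S2 means the last 2 symbols are `00`; S3 means the last 3 symbols are `000`; S4 means the last 4 symbols are `0001`. Accept only at S4, where the string currently ends in `0001`.
A 5-state machine:
        0   1  
>  S0   S1  S0 
   S1   S2  S0 
   S2   S3  S0 
   S3   S3  S4 
 * S4   S1  S0 
(> = start, * = accepting)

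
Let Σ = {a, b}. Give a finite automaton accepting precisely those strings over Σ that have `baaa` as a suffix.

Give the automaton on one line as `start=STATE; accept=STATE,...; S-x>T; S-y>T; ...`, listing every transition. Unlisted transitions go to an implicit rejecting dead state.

Remember how much of `baaa` the current input suffix matches. State q0 means no match yet; q1 means the last symbol is `b`; q2 means the last 2 symbols are `ba`; q3 means the last 3 symbols are `baa`; q4 means the last 4 symbols are `baaa`. Only q4 accepts. On a mismatch, fall back to the longest proper suffix that is still a prefix of `baaa`.
With 5 states:
        a   b  
>  q0   q0  q1 
   q1   q2  q1 
   q2   q3  q1 
   q3   q4  q1 
 * q4   q0  q1 
(> = start, * = accepting)

start=q0; accept=q4; q0-a>q0; q0-b>q1; q1-a>q2; q1-b>q1; q2-a>q3; q2-b>q1; q3-a>q4; q3-b>q1; q4-a>q0; q4-b>q1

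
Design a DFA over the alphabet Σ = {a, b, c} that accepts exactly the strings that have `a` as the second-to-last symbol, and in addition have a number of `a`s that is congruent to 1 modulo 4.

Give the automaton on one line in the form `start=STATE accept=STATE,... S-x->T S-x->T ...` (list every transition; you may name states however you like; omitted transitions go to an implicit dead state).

Run two small machines in parallel and take their product. One (13 states) tracks the last 2 symbols read; the other (4 states) tracks the count of `a`s modulo 4. Each combined state is a pair, one component from each; accept when both components accept. Equivalent product states are then merged.
An 8-state machine:
        a   b   c  
>  s0   s1  s0  s0 
   s1   s2  s3  s3 
   s2   s4  s2  s2 
 * s3   s2  s5  s5 
   s4   s6  s4  s4 
   s5   s2  s5  s5 
   s6   s7  s0  s0 
 * s7   s2  s3  s3 
(> = start, * = accepting)

start=s0 accept=s3,s7 s0-a->s1 s0-b->s0 s0-c->s0 s1-a->s2 s1-b->s3 s1-c->s3 s2-a->s4 s2-b->s2 s2-c->s2 s3-a->s2 s3-b->s5 s3-c->s5 s4-a->s6 s4-b->s4 s4-c->s4 s5-a->s2 s5-b->s5 s5-c->s5 s6-a->s7 s6-b->s0 s6-c->s0 s7-a->s2 s7-b->s3 s7-c->s3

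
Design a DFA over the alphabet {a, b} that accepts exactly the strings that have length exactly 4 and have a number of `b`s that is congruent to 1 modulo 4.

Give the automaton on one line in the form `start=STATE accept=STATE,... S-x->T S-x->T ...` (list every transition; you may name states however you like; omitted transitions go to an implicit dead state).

Build one automaton per condition and run them in lockstep. One (6 states) tracks the input length, saturating at 5; the other (4 states) tracks the count of `b`s modulo 4. Each combined state is a pair, one component from each; accept when both components accept.
An 18-state machine:
          a    b  
>  S0     S1   S2 
   S1     S3   S4 
   S2     S4   S5 
   S3     S6   S7 
   S4     S7   S8 
   S5     S8   S9 
   S6    S10  S11 
   S7    S11  S12 
   S8    S12  S13 
   S9    S13  S10 
   S10   S14  S15 
 * S11   S15  S16 
   S12   S16  S17 
   S13   S17  S14 
   S14   S14  S15 
   S15   S15  S16 
   S16   S16  S17 
   S17   S17  S14 
(> = start, * = accepting)

start=S0 accept=S11 S0-a->S1 S0-b->S2 S1-a->S3 S1-b->S4 S2-a->S4 S2-b->S5 S3-a->S6 S3-b->S7 S4-a->S7 S4-b->S8 S5-a->S8 S5-b->S9 S6-a->S10 S6-b->S11 S7-a->S11 S7-b->S12 S8-a->S12 S8-b->S13 S9-a->S13 S9-b->S10 S10-a->S14 S10-b->S15 S11-a->S15 S11-b->S16 S12-a->S16 S12-b->S17 S13-a->S17 S13-b->S14 S14-a->S14 S14-b->S15 S15-a->S15 S15-b->S16 S16-a->S16 S16-b->S17 S17-a->S17 S17-b->S14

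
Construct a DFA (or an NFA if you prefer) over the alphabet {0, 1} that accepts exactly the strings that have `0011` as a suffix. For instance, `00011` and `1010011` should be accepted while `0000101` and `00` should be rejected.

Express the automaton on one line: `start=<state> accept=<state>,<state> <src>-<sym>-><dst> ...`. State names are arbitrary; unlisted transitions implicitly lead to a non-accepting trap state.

start=q0 accept=q4 q0-0->q1 q0-1->q0 q1-0->q2 q1-1->q0 q2-0->q2 q2-1->q3 q3-0->q1 q3-1->q4 q4-0->q1 q4-1->q0

Remember how much of `0011` the current input suffix matches. State q0 means no match yet; q1 means the last symbol is `0`; q2 means the last 2 symbols are `00`; q3 means the last 3 symbols are `001`; q4 means the last 4 symbols are `0011`. Only q4 accepts. On a mismatch, fall back to the longest proper suffix that is still a prefix of `0011`.
A 5-state machine:
        0   1  
>  q0   q1  q0 
   q1   q2  q0 
   q2   q2  q3 
   q3   q1  q4 
 * q4   q1  q0 
(> = start, * = accepting)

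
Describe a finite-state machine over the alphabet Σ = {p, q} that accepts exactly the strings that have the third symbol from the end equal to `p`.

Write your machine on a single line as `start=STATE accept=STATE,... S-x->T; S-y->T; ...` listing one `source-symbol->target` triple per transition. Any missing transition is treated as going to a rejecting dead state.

start=S0; accept=S7,S8,S9,S10; S0-p->S1; S0-q->S2; S1-p->S3; S1-q->S4; S2-p->S5; S2-q->S6; S3-p->S7; S3-q->S8; S4-p->S9; S4-q->S10; S5-p->S11; S5-q->S12; S6-p->S13; S6-q->S14; S7-p->S7; S7-q->S8; S8-p->S9; S8-q->S10; S9-p->S11; S9-q->S12; S10-p->S13; S10-q->S14; S11-p->S7; S11-q->S8; S12-p->S9; S12-q->S10; S13-p->S11; S13-q->S12; S14-p->S13; S14-q->S14

Because acceptance depends on a position counted from the end, the machine has to buffer the most recent 3 symbols. Make each state the string of the last up-to-3 symbols read; on input `x` shift the window left and append `x`. Accept when the buffered window has length 3 and begins with `p`.
With 15 states:
          p    q  
>  S0     S1   S2 
   S1     S3   S4 
   S2     S5   S6 
   S3     S7   S8 
   S4     S9  S10 
   S5    S11  S12 
   S6    S13  S14 
 * S7     S7   S8 
 * S8     S9  S10 
 * S9    S11  S12 
 * S10   S13  S14 
   S11    S7   S8 
   S12    S9  S10 
   S13   S11  S12 
   S14   S13  S14 
(> = start, * = accepting)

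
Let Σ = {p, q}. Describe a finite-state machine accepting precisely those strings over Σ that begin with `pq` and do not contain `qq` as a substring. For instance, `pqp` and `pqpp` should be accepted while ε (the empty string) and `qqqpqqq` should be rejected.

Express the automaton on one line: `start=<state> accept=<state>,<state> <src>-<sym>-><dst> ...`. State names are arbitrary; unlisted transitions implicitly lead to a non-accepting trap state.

start=A accept=D,E A-p->B A-q->C B-p->C B-q->D C-p->C C-q->C D-p->E D-q->C E-p->E E-q->D

Handle the two conditions separately and then intersect. One (4 states) tracks whether the input so far still matches the prefix `pq`; the other (3 states) tracks partial matches of the forbidden pattern `qq`. Each combined state is a pair, one component from each; accept when both components accept. Equivalent product states are then merged.
With 5 states:
       p  q 
>  A   B  C 
   B   C  D 
   C   C  C 
 * D   E  C 
 * E   E  D 
(> = start, * = accepting)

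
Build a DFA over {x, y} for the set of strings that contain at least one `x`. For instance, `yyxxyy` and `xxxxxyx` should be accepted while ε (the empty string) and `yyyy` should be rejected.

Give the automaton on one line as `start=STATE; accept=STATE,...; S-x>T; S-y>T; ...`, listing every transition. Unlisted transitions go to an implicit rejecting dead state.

start=q0; accept=q1,q2; q0-x>q1; q0-y>q0; q1-x>q2; q1-y>q1; q2-x>q2; q2-y>q2

Only the number of `x`s matters, and only up to 2. Make a chain q0 → q1 → q2 advanced by each `x` (with q2 absorbing); every other symbol self-loops. The accepting set is {q1, q2}.
With 3 states:
        x   y  
>  q0   q1  q0 
 * q1   q2  q1 
 * q2   q2  q2 
(> = start, * = accepting)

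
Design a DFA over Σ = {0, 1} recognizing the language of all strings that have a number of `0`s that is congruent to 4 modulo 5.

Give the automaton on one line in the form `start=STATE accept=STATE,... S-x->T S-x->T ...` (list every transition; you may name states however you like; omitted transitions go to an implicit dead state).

Keep the running count of `0`s modulo 5: each `0` advances along the cycle S0 → S1 → S2 → S3 → S4 → S0 while other symbols loop. Accept at S4.
A 5-state machine:
        0   1  
>  S0   S1  S0 
   S1   S2  S1 
   S2   S3  S2 
   S3   S4  S3 
 * S4   S0  S4 
(> = start, * = accepting)

start=S0 accept=S4 S0-0->S1 S0-1->S0 S1-0->S2 S1-1->S1 S2-0->S3 S2-1->S2 S3-0->S4 S3-1->S3 S4-0->S0 S4-1->S4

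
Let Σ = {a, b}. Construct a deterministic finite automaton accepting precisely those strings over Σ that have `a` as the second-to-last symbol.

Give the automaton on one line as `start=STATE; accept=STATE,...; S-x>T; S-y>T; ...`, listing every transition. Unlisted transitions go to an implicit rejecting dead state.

Because acceptance depends on a position counted from the end, the machine has to buffer the most recent 2 symbols. Make each state the string of the last up-to-2 symbols read; on input `x` shift the window left and append `x`. Accept when the buffered window has length 2 and begins with `a`.
7 states suffice.
        a   b  
>  S0   S1  S2 
   S1   S3  S4 
   S2   S5  S6 
 * S3   S3  S4 
 * S4   S5  S6 
   S5   S3  S4 
   S6   S5  S6 
(> = start, * = accepting)

start=S0; accept=S3,S4; S0-a>S1; S0-b>S2; S1-a>S3; S1-b>S4; S2-a>S5; S2-b>S6; S3-a>S3; S3-b>S4; S4-a>S5; S4-b>S6; S5-a>S3; S5-b>S4; S6-a>S5; S6-b>S6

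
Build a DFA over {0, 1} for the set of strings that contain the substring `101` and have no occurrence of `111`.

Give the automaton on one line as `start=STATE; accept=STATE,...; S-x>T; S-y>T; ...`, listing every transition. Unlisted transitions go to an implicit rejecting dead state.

Build one automaton per condition and run them in lockstep. The first has 4 states tracking whether and how much of `101` has been seen; the second has 4 states tracking partial matches of the forbidden pattern `111`. A product state is a pair (one from each), accepting exactly when both do.
An 11-state machine:
       0  1 
>  A   A  B 
   B   C  D 
   C   A  E 
   D   C  F 
 * E   G  H 
   F   I  F 
 * G   G  E 
 * H   G  J 
   I   K  J 
   J   J  J 
   K   K  F 
(> = start, * = accepting)

start=A; accept=E,G,H; A-0>A; A-1>B; B-0>C; B-1>D; C-0>A; C-1>E; D-0>C; D-1>F; E-0>G; E-1>H; F-0>I; F-1>F; G-0>G; G-1>E; H-0>G; H-1>J; I-0>K; I-1>J; J-0>J; J-1>J; K-0>K; K-1>F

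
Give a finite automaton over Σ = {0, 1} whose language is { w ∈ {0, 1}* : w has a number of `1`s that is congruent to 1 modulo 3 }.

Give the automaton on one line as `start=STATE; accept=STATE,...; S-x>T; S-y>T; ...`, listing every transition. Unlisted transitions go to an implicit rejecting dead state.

start=S0; accept=S1; S0-0>S0; S0-1>S1; S1-0>S1; S1-1>S2; S2-0>S2; S2-1>S0

The only thing that matters is how many `1`s have appeared, reduced mod 3. Use one state per residue: S0 for 0, …, S2 for 2. Reading `1` moves to the next residue; anything else stays put. S1 is accepting.
With 3 states:
        0   1  
>  S0   S0  S1 
 * S1   S1  S2 
   S2   S2  S0 
(> = start, * = accepting)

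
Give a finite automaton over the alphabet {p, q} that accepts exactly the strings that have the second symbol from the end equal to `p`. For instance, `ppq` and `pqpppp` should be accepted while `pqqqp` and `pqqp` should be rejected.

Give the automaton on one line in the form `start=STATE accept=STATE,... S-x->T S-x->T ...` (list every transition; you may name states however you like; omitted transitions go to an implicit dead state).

start=S0 accept=S3,S4 S0-p->S1 S0-q->S2 S1-p->S3 S1-q->S4 S2-p->S5 S2-q->S6 S3-p->S3 S3-q->S4 S4-p->S5 S4-q->S6 S5-p->S3 S5-q->S4 S6-p->S5 S6-q->S6

Because acceptance depends on a position counted from the end, the machine has to buffer the most recent 2 symbols. Make each state the string of the last up-to-2 symbols read; on input `x` shift the window left and append `x`. Accept when the buffered window has length 2 and begins with `p`.
7 states suffice.
        p   q  
>  S0   S1  S2 
   S1   S3  S4 
   S2   S5  S6 
 * S3   S3  S4 
 * S4   S5  S6 
   S5   S3  S4 
   S6   S5  S6 
(> = start, * = accepting)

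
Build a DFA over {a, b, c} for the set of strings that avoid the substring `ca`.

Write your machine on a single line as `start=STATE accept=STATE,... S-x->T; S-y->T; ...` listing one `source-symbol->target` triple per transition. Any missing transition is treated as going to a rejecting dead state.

Track partial matches of the forbidden pattern `ca`. State q2 is a dead state reached once `ca` has occurred; every other state accepts. q0 means no part of `ca` is currently matched.
3 states suffice.
        a   b   c  
>* q0   q0  q0  q1 
 * q1   q2  q0  q1 
   q2   q2  q2  q2 
(> = start, * = accepting)

start=q0; accept=q0,q1; q0-a->q0; q0-b->q0; q0-c->q1; q1-a->q2; q1-b->q0; q1-c->q1; q2-a->q2; q2-b->q2; q2-c->q2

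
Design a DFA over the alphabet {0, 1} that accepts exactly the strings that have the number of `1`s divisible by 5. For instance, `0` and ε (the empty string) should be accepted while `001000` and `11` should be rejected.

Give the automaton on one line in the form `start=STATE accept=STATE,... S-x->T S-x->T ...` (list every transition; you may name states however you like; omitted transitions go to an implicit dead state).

The only thing that matters is how many `1`s have appeared, reduced mod 5. Use one state per residue: q0 for 0, …, q4 for 4. Reading `1` moves to the next residue; anything else stays put. q0 is accepting.
5 states suffice.
        0   1  
>* q0   q0  q1 
   q1   q1  q2 
   q2   q2  q3 
   q3   q3  q4 
   q4   q4  q0 
(> = start, * = accepting)

start=q0 accept=q0 q0-0->q0 q0-1->q1 q1-0->q1 q1-1->q2 q2-0->q2 q2-1->q3 q3-0->q3 q3-1->q4 q4-0->q4 q4-1->q0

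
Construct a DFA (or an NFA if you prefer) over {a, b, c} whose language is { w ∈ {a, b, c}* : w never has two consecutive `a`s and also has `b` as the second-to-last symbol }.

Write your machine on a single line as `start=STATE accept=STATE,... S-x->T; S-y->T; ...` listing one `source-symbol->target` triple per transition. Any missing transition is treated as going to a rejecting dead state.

start=q0; accept=q7,q8,q9; q0-a->q1; q0-b->q2; q0-c->q3; q1-a->q4; q1-b->q5; q1-c->q6; q2-a->q7; q2-b->q8; q2-c->q9; q3-a->q10; q3-b->q11; q3-c->q12; q4-a->q4; q4-b->q13; q4-c->q14; q5-a->q7; q5-b->q8; q5-c->q9; q6-a->q10; q6-b->q11; q6-c->q12; q7-a->q4; q7-b->q5; q7-c->q6; q8-a->q7; q8-b->q8; q8-c->q9; q9-a->q10; q9-b->q11; q9-c->q12; q10-a->q4; q10-b->q5; q10-c->q6; q11-a->q7; q11-b->q8; q11-c->q9; q12-a->q10; q12-b->q11; q12-c->q12; q13-a->q15; q13-b->q16; q13-c->q17; q14-a->q18; q14-b->q19; q14-c->q20; q15-a->q4; q15-b->q13; q15-c->q14; q16-a->q15; q16-b->q16; q16-c->q17; q17-a->q18; q17-b->q19; q17-c->q20; q18-a->q4; q18-b->q13; q18-c->q14; q19-a->q15; q19-b->q16; q19-c->q17; q20-a->q18; q20-b->q19; q20-c->q20

Handle the two conditions separately and then intersect. One (3 states) tracks partial matches of the forbidden pattern `aa`; the other (13 states) tracks the last 2 symbols read. Each combined state is a pair, one component from each; accept when both components accept.
With 21 states:
          a    b    c  
>  q0     q1   q2   q3 
   q1     q4   q5   q6 
   q2     q7   q8   q9 
   q3    q10  q11  q12 
   q4     q4  q13  q14 
   q5     q7   q8   q9 
   q6    q10  q11  q12 
 * q7     q4   q5   q6 
 * q8     q7   q8   q9 
 * q9    q10  q11  q12 
   q10    q4   q5   q6 
   q11    q7   q8   q9 
   q12   q10  q11  q12 
   q13   q15  q16  q17 
   q14   q18  q19  q20 
   q15    q4  q13  q14 
   q16   q15  q16  q17 
   q17   q18  q19  q20 
   q18    q4  q13  q14 
   q19   q15  q16  q17 
   q20   q18  q19  q20 
(> = start, * = accepting)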